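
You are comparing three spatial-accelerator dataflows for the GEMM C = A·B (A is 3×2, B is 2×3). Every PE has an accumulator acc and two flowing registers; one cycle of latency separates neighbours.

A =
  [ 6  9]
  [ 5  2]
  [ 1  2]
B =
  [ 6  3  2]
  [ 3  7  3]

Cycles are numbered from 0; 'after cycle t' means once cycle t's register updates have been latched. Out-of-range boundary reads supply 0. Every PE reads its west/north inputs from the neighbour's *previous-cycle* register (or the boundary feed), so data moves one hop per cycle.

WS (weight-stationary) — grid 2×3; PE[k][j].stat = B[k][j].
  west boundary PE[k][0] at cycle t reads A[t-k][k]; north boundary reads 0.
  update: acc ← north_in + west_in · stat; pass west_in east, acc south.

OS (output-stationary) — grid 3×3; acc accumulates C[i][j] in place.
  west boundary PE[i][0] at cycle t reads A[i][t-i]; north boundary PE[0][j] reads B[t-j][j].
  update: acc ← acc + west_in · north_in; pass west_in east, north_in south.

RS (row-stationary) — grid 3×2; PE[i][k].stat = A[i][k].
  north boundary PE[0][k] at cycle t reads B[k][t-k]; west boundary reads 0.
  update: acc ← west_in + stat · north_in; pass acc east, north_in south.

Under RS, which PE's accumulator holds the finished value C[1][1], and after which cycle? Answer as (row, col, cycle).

Under RS, C[1][1] lands at PE[1][1]:
  [0] (1,1) acc=0 (h:0 v:0)
  [1] (1,1) acc=0 (h:0 v:0)
  [2] (1,1) acc=36 (h:36 v:3)
  [3] (1,1) acc=29 (h:29 v:7)

(row, col, cycle) = (1, 1, 3)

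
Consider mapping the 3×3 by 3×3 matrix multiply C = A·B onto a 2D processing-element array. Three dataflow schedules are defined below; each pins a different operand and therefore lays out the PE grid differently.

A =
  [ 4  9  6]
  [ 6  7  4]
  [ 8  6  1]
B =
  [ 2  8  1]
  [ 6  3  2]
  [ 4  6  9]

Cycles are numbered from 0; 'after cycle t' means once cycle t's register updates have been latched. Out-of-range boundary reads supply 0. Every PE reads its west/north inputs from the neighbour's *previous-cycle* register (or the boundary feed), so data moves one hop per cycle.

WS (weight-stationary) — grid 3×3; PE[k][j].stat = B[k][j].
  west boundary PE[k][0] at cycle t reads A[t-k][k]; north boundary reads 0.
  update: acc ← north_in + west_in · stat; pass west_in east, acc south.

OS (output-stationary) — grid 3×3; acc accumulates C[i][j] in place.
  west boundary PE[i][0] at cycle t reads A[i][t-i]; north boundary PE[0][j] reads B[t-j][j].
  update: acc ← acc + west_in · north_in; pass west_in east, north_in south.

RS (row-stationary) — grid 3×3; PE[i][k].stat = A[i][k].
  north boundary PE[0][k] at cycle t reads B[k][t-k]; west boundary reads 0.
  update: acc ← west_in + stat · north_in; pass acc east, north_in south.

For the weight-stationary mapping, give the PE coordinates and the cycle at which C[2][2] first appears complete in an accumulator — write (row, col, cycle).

WS: C[2][2] accumulates in PE[2][2]:
  step 0 · PE2,2: acc=0; fwd→0 fwd↓0
  step 1 · PE2,2: acc=0; fwd→0 fwd↓0
  step 2 · PE2,2: acc=0; fwd→0 fwd↓0
  step 3 · PE2,2: acc=0; fwd→0 fwd↓0
  step 4 · PE2,2: acc=76; fwd→6 fwd↓76
  step 5 · PE2,2: acc=56; fwd→4 fwd↓56
  step 6 · PE2,2: acc=29; fwd→1 fwd↓29

(row, col, cycle) = (2, 2, 6)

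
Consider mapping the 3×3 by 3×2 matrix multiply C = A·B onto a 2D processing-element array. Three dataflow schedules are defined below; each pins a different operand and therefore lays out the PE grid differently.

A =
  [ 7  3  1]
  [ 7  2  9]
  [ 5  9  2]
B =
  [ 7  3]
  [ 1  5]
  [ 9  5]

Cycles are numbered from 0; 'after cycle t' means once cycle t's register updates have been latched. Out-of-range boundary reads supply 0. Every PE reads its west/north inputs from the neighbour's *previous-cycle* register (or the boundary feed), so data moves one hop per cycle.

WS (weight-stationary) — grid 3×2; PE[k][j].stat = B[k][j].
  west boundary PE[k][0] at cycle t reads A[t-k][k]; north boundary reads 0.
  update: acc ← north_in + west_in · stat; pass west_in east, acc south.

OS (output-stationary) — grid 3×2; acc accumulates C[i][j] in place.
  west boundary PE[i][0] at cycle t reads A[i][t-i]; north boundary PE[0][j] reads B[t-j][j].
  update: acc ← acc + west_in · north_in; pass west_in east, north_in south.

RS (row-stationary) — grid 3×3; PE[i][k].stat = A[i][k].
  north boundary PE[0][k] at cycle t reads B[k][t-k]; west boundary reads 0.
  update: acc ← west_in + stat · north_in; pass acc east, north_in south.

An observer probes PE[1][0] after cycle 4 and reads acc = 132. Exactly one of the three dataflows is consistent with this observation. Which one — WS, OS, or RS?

— WS: 3×2; PE[1][0] trace:
  @0  [1,0]  acc 0  |  →0  ↓0
  @1  [1,0]  acc 52  |  →3  ↓52
  @2  [1,0]  acc 51  |  →2  ↓51
  @3  [1,0]  acc 44  |  →9  ↓44
  @4  [1,0]  acc 0  |  →0  ↓0
— OS: 3×2; PE[1][0] trace:
  @0  [1,0]  acc 0  |  →0  ↓0
  @1  [1,0]  acc 49  |  →7  ↓7
  @2  [1,0]  acc 51  |  →2  ↓1
  @3  [1,0]  acc 132  |  →9  ↓9
  @4  [1,0]  acc 132  |  →0  ↓0
— RS: 3×3; PE[1][0] trace:
  @0  [1,0]  acc 0  |  →0  ↓0
  @1  [1,0]  acc 49  |  →49  ↓7
  @2  [1,0]  acc 21  |  →21  ↓3
  @3  [1,0]  acc 0  |  →0  ↓0
  @4  [1,0]  acc 0  |  →0  ↓0

dataflow = OS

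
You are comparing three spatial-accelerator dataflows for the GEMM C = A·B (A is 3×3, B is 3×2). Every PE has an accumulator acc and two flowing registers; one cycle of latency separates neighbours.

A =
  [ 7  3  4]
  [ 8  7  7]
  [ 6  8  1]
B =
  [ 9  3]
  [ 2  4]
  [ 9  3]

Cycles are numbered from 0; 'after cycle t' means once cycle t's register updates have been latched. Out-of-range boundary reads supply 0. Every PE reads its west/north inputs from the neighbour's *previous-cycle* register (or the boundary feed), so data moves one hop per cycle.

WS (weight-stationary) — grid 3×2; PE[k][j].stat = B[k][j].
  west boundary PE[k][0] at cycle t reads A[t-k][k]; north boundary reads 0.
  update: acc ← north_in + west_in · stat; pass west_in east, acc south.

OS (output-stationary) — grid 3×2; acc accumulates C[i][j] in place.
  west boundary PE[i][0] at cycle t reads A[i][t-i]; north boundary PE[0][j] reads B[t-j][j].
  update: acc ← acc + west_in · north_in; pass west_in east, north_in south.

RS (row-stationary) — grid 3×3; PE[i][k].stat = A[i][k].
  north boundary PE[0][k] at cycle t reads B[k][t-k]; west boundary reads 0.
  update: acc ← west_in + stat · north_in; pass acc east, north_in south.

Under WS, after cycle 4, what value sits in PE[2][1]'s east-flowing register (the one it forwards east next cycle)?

register = 7

WS 3×2: PE[2][1] cycle-by-cycle (with neighbour feeds):
  0: (1,1).acc=0  regs=<0,0>
  0: (2,0).acc=0  regs=<0,0>
  0: (2,1).acc=0  regs=<0,0>
  1: (1,1).acc=0  regs=<0,0>
  1: (2,0).acc=0  regs=<0,0>
  1: (2,1).acc=0  regs=<0,0>
  2: (1,1).acc=33  regs=<3,33>
  2: (2,0).acc=105  regs=<4,105>
  2: (2,1).acc=0  regs=<0,0>
  3: (1,1).acc=52  regs=<7,52>
  3: (2,0).acc=149  regs=<7,149>
  3: (2,1).acc=45  regs=<4,45>
  4: (1,1).acc=50  regs=<8,50>
  4: (2,0).acc=79  regs=<1,79>
  4: (2,1).acc=73  regs=<7,73>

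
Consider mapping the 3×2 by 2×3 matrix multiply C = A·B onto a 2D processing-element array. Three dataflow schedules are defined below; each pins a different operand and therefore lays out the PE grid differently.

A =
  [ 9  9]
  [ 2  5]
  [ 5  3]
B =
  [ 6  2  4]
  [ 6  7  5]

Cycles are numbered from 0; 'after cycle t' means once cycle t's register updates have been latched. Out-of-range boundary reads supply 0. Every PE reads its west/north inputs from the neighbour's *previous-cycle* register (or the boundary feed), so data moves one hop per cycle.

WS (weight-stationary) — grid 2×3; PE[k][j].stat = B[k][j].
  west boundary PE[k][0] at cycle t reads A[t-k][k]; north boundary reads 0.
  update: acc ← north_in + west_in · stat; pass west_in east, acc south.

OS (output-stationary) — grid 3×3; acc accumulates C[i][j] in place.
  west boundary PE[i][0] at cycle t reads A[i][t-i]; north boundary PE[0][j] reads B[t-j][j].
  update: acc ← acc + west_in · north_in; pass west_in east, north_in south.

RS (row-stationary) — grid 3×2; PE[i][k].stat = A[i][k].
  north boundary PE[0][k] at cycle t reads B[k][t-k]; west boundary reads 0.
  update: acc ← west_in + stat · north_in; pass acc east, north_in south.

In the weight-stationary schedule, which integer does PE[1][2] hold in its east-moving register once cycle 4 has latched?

register = 5

WS (2×3). Following PE[1][2] plus its west/north inputs:
  step 0 · PE0,2: acc=0; fwd→0 fwd↓0
  step 0 · PE1,1: acc=0; fwd→0 fwd↓0
  step 0 · PE1,2: acc=0; fwd→0 fwd↓0
  step 1 · PE0,2: acc=0; fwd→0 fwd↓0
  step 1 · PE1,1: acc=0; fwd→0 fwd↓0
  step 1 · PE1,2: acc=0; fwd→0 fwd↓0
  step 2 · PE0,2: acc=36; fwd→9 fwd↓36
  step 2 · PE1,1: acc=81; fwd→9 fwd↓81
  step 2 · PE1,2: acc=0; fwd→0 fwd↓0
  step 3 · PE0,2: acc=8; fwd→2 fwd↓8
  step 3 · PE1,1: acc=39; fwd→5 fwd↓39
  step 3 · PE1,2: acc=81; fwd→9 fwd↓81
  step 4 · PE0,2: acc=20; fwd→5 fwd↓20
  step 4 · PE1,1: acc=31; fwd→3 fwd↓31
  step 4 · PE1,2: acc=33; fwd→5 fwd↓33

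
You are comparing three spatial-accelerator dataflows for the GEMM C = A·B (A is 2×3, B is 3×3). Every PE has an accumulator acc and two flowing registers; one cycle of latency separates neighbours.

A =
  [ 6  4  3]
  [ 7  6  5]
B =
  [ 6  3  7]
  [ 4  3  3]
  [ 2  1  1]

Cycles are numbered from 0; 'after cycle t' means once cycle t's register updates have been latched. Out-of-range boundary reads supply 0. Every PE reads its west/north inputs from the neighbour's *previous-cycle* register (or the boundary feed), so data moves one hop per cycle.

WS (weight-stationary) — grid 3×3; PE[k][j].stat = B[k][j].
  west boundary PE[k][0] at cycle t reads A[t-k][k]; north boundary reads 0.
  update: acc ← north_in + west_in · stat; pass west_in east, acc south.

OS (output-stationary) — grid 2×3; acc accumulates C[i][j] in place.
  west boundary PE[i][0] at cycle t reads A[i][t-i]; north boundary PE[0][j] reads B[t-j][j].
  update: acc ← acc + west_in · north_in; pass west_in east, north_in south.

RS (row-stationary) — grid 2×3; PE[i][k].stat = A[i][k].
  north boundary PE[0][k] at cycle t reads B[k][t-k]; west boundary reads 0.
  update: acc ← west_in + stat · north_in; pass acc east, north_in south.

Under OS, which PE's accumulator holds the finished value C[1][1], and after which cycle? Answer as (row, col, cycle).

OS — PE[1][1] is where C[1][1] collects:
  @0  [1,1]  acc 0  |  →0  ↓0
  @1  [1,1]  acc 0  |  →0  ↓0
  @2  [1,1]  acc 21  |  →7  ↓3
  @3  [1,1]  acc 39  |  →6  ↓3
  @4  [1,1]  acc 44  |  →5  ↓1

(row, col, cycle) = (1, 1, 4)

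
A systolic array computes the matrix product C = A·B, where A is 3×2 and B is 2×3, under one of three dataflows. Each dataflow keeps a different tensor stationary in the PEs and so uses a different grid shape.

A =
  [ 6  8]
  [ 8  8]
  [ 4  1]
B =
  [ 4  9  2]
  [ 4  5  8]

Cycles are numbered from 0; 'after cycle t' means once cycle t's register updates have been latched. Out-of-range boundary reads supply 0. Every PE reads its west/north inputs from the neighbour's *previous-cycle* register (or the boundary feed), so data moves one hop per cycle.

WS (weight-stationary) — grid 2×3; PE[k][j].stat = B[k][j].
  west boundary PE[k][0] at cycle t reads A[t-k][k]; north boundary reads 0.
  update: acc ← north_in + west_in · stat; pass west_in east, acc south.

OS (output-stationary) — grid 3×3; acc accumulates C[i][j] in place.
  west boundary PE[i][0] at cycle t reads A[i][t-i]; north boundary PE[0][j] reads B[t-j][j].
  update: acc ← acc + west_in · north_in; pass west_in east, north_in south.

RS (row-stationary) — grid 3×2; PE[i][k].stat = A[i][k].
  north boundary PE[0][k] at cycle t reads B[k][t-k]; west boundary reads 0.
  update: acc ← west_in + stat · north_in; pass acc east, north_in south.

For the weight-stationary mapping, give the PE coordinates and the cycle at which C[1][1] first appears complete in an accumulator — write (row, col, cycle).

WS — PE[1][1] is where C[1][1] collects:
  @0  [1,1]  acc 0  |  →0  ↓0
  @1  [1,1]  acc 0  |  →0  ↓0
  @2  [1,1]  acc 94  |  →8  ↓94
  @3  [1,1]  acc 112  |  →8  ↓112

(row, col, cycle) = (1, 1, 3)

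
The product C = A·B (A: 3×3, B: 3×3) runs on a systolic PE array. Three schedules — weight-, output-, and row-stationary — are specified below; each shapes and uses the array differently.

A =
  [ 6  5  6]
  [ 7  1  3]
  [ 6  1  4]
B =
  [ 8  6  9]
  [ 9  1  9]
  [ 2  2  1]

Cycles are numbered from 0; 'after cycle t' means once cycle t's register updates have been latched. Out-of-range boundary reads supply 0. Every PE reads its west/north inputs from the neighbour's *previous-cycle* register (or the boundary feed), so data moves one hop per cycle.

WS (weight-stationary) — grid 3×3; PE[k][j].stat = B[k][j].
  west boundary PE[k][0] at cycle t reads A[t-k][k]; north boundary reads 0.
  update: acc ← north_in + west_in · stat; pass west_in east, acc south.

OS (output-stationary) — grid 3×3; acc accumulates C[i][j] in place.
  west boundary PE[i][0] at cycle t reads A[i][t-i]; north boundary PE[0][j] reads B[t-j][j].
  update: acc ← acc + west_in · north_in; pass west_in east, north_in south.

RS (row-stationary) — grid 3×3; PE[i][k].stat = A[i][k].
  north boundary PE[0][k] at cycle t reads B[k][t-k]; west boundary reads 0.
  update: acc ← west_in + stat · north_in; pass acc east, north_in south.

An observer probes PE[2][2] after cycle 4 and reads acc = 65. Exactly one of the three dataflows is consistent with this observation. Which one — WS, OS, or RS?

WS [3×3] PE[2][2] across cycles:
  t=0 PE[2][2]: acc=0 h=0 v=0
  t=1 PE[2][2]: acc=0 h=0 v=0
  t=2 PE[2][2]: acc=0 h=0 v=0
  t=3 PE[2][2]: acc=0 h=0 v=0
  t=4 PE[2][2]: acc=105 h=6 v=105
OS [3×3] PE[2][2] across cycles:
  t=0 PE[2][2]: acc=0 h=0 v=0
  t=1 PE[2][2]: acc=0 h=0 v=0
  t=2 PE[2][2]: acc=0 h=0 v=0
  t=3 PE[2][2]: acc=0 h=0 v=0
  t=4 PE[2][2]: acc=54 h=6 v=9
RS [3×3] PE[2][2] across cycles:
  t=0 PE[2][2]: acc=0 h=0 v=0
  t=1 PE[2][2]: acc=0 h=0 v=0
  t=2 PE[2][2]: acc=0 h=0 v=0
  t=3 PE[2][2]: acc=0 h=0 v=0
  t=4 PE[2][2]: acc=65 h=65 v=2

dataflow = RS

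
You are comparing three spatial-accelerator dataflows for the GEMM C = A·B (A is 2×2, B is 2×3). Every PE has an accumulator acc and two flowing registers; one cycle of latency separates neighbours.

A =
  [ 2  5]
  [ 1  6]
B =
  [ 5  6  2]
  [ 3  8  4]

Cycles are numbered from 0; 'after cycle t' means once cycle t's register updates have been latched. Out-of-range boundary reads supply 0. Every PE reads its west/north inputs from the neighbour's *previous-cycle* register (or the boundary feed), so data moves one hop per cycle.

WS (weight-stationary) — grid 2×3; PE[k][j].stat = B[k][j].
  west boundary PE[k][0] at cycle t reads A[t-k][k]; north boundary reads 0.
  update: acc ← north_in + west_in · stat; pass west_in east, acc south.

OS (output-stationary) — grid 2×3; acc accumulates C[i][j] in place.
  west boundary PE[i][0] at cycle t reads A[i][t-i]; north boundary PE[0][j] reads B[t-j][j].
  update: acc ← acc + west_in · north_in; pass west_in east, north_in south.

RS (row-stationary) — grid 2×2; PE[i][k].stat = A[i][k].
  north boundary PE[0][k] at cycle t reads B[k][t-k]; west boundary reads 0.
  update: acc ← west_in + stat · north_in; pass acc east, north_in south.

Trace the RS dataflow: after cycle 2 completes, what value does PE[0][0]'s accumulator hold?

PE[0][0].acc = 4

RS on a 2×2 grid — tracing PE[0][0] and its feeders:
  cycle 0: PE[0][0] → acc 10, east 10, south 5
  cycle 1: PE[0][0] → acc 12, east 12, south 6
  cycle 2: PE[0][0] → acc 4, east 4, south 2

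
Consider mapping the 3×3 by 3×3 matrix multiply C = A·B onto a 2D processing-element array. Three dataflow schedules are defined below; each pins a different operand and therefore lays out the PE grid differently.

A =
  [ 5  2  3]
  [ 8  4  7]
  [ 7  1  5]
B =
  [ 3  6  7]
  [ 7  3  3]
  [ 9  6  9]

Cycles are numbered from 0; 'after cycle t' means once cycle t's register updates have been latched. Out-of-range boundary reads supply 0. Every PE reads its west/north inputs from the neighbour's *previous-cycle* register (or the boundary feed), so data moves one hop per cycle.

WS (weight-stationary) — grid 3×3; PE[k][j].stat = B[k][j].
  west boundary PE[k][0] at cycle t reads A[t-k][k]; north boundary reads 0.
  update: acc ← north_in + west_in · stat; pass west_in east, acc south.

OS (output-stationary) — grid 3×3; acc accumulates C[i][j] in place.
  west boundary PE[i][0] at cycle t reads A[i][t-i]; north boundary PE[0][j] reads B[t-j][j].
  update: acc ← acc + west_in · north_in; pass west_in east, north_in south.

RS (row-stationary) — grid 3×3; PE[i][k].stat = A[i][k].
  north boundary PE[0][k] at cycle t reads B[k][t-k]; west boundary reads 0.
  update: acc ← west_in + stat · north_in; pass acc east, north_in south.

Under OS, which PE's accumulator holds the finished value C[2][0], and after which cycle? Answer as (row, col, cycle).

(row, col, cycle) = (2, 0, 4)

OS: C[2][0] accumulates in PE[2][0]:
  after 0 — PE[2][0] acc=0, pass-E 0, pass-S 0
  after 1 — PE[2][0] acc=0, pass-E 0, pass-S 0
  after 2 — PE[2][0] acc=21, pass-E 7, pass-S 3
  after 3 — PE[2][0] acc=28, pass-E 1, pass-S 7
  after 4 — PE[2][0] acc=73, pass-E 5, pass-S 9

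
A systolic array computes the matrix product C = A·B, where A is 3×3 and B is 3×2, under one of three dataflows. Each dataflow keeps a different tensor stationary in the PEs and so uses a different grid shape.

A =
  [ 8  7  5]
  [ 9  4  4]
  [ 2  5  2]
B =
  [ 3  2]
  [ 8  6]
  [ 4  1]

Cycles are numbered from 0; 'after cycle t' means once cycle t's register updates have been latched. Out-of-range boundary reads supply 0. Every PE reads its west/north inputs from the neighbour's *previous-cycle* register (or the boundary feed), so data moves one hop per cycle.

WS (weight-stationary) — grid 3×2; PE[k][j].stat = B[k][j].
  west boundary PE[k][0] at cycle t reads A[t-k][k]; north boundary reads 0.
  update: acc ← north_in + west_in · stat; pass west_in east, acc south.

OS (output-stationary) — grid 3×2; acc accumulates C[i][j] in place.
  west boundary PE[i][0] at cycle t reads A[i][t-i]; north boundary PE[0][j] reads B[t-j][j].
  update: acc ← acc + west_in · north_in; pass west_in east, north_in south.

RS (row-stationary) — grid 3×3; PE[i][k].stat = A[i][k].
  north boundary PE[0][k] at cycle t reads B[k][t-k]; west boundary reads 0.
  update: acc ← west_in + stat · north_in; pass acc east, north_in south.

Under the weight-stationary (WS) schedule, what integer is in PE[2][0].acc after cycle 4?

WS 3×2: PE[2][0] cycle-by-cycle (with neighbour feeds):
  [0] (1,0) acc=0 (h:0 v:0)
  [0] (2,0) acc=0 (h:0 v:0)
  [1] (1,0) acc=80 (h:7 v:80)
  [1] (2,0) acc=0 (h:0 v:0)
  [2] (1,0) acc=59 (h:4 v:59)
  [2] (2,0) acc=100 (h:5 v:100)
  [3] (1,0) acc=46 (h:5 v:46)
  [3] (2,0) acc=75 (h:4 v:75)
  [4] (1,0) acc=0 (h:0 v:0)
  [4] (2,0) acc=54 (h:2 v:54)

PE[2][0].acc = 54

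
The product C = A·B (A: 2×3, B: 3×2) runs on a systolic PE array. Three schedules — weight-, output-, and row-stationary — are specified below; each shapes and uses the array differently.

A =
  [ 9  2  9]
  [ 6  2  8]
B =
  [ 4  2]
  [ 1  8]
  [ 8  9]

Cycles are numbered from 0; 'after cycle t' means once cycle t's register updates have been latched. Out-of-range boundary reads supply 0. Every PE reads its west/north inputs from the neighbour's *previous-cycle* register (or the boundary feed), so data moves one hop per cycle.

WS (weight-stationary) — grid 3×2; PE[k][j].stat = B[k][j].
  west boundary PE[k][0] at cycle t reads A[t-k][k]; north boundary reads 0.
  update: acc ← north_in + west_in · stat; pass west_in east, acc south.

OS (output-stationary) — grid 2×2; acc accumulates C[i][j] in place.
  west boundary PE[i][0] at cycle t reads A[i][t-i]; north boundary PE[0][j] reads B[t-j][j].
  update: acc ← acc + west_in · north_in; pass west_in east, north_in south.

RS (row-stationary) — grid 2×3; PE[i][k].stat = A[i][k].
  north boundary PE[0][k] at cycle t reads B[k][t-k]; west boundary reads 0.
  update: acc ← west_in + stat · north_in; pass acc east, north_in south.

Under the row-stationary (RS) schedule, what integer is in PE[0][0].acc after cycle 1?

RS (2×3). Following PE[0][0] plus its west/north inputs:
  0: (0,0).acc=36  regs=<36,4>
  1: (0,0).acc=18  regs=<18,2>

PE[0][0].acc = 18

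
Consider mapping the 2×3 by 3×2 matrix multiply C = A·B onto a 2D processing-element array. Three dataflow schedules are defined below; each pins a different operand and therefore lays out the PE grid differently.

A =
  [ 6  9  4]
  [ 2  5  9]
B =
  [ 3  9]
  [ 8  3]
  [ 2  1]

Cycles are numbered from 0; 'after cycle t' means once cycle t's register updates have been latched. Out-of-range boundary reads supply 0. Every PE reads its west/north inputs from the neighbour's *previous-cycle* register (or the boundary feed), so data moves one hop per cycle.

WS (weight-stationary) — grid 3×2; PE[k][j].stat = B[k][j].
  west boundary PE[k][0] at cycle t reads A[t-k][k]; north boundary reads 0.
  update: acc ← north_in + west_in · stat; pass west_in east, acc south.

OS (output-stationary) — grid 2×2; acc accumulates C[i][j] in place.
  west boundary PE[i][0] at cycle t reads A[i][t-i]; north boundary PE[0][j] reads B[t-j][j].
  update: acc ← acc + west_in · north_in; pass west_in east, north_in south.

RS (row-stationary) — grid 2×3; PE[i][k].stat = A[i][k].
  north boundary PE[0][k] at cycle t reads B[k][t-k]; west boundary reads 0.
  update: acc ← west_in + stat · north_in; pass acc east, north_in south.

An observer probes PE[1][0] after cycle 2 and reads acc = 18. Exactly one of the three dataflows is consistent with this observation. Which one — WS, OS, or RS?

— WS: 3×2; PE[1][0] trace:
  t=0 PE[1][0]: acc=0 h=0 v=0
  t=1 PE[1][0]: acc=90 h=9 v=90
  t=2 PE[1][0]: acc=46 h=5 v=46
— OS: 2×2; PE[1][0] trace:
  t=0 PE[1][0]: acc=0 h=0 v=0
  t=1 PE[1][0]: acc=6 h=2 v=3
  t=2 PE[1][0]: acc=46 h=5 v=8
— RS: 2×3; PE[1][0] trace:
  t=0 PE[1][0]: acc=0 h=0 v=0
  t=1 PE[1][0]: acc=6 h=6 v=3
  t=2 PE[1][0]: acc=18 h=18 v=9

dataflow = RS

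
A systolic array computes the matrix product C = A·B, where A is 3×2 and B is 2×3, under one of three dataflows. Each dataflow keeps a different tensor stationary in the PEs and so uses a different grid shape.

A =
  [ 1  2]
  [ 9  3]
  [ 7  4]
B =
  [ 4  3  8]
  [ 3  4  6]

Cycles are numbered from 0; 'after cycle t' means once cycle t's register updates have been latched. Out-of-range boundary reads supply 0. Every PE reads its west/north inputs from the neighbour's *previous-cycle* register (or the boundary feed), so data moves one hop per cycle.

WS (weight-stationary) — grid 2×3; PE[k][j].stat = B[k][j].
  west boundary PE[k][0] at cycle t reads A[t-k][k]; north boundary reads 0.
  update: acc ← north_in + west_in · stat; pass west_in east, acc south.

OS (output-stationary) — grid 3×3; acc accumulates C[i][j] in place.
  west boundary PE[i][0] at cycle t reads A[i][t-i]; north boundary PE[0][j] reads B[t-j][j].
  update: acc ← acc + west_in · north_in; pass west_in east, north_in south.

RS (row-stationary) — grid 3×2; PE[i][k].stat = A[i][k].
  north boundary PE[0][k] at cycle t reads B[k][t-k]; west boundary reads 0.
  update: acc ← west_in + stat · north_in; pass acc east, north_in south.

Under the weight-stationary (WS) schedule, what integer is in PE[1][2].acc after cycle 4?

WS on a 2×3 grid — tracing PE[1][2] and its feeders:
  0: (0,2).acc=0  regs=<0,0>
  0: (1,1).acc=0  regs=<0,0>
  0: (1,2).acc=0  regs=<0,0>
  1: (0,2).acc=0  regs=<0,0>
  1: (1,1).acc=0  regs=<0,0>
  1: (1,2).acc=0  regs=<0,0>
  2: (0,2).acc=8  regs=<1,8>
  2: (1,1).acc=11  regs=<2,11>
  2: (1,2).acc=0  regs=<0,0>
  3: (0,2).acc=72  regs=<9,72>
  3: (1,1).acc=39  regs=<3,39>
  3: (1,2).acc=20  regs=<2,20>
  4: (0,2).acc=56  regs=<7,56>
  4: (1,1).acc=37  regs=<4,37>
  4: (1,2).acc=90  regs=<3,90>

PE[1][2].acc = 90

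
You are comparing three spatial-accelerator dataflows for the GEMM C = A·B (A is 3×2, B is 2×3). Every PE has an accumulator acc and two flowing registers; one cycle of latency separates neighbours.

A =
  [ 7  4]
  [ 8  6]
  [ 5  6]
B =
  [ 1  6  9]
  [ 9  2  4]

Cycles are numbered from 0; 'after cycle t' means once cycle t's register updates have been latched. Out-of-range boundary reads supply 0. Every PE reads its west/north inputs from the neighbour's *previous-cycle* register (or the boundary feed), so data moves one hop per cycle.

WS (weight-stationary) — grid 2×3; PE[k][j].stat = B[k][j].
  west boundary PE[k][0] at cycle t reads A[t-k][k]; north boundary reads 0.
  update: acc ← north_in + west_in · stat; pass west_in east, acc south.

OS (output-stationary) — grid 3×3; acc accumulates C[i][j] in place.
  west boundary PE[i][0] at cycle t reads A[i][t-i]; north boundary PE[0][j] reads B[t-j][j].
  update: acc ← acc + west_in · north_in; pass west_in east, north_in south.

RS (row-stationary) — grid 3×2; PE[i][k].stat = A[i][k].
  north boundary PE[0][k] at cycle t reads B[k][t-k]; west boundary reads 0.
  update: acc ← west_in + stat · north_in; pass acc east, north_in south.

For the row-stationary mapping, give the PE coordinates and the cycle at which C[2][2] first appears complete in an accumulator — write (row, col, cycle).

RS: C[2][2] accumulates in PE[2][1]:
  step 0 · PE2,1: acc=0; fwd→0 fwd↓0
  step 1 · PE2,1: acc=0; fwd→0 fwd↓0
  step 2 · PE2,1: acc=0; fwd→0 fwd↓0
  step 3 · PE2,1: acc=59; fwd→59 fwd↓9
  step 4 · PE2,1: acc=42; fwd→42 fwd↓2
  step 5 · PE2,1: acc=69; fwd→69 fwd↓4

(row, col, cycle) = (2, 1, 5)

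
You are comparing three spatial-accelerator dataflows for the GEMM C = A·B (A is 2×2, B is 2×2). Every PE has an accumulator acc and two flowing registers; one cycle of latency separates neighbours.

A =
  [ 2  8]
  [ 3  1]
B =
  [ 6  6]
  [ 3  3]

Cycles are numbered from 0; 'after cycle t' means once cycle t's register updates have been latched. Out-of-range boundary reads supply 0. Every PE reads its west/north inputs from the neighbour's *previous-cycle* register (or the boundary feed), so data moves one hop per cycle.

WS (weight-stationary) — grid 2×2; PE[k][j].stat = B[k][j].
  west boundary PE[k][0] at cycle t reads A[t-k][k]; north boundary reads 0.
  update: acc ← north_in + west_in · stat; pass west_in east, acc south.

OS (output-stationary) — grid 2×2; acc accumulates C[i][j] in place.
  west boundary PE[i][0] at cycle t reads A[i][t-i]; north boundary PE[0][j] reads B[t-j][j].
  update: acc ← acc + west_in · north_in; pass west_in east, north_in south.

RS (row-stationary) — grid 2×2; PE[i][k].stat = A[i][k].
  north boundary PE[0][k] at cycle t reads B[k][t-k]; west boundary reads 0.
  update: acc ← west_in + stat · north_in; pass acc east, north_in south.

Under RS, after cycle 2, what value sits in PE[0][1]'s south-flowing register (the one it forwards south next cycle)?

RS on a 2×2 grid — tracing PE[0][1] and its feeders:
  step 0 · PE0,0: acc=12; fwd→12 fwd↓6
  step 0 · PE0,1: acc=0; fwd→0 fwd↓0
  step 1 · PE0,0: acc=12; fwd→12 fwd↓6
  step 1 · PE0,1: acc=36; fwd→36 fwd↓3
  step 2 · PE0,0: acc=0; fwd→0 fwd↓0
  step 2 · PE0,1: acc=36; fwd→36 fwd↓3

register = 3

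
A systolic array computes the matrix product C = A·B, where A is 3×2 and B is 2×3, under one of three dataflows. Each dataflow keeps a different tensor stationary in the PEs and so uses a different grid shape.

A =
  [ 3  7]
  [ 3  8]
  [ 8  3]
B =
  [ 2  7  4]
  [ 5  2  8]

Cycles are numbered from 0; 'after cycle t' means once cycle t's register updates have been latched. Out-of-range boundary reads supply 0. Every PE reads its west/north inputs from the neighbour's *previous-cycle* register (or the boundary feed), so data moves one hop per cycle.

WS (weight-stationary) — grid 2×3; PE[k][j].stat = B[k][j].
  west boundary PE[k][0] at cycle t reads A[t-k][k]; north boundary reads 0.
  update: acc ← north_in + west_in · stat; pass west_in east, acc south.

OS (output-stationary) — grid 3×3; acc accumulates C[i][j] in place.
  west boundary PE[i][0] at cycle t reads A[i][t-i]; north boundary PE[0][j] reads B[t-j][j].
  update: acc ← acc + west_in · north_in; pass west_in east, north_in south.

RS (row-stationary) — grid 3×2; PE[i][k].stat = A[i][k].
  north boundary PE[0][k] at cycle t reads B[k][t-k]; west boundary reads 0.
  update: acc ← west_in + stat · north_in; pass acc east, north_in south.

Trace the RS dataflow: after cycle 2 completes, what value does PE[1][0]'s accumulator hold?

PE[1][0].acc = 21

RS (3×2). Following PE[1][0] plus its west/north inputs:
  t=0 PE[0][0]: acc=6 h=6 v=2
  t=0 PE[1][0]: acc=0 h=0 v=0
  t=1 PE[0][0]: acc=21 h=21 v=7
  t=1 PE[1][0]: acc=6 h=6 v=2
  t=2 PE[0][0]: acc=12 h=12 v=4
  t=2 PE[1][0]: acc=21 h=21 v=7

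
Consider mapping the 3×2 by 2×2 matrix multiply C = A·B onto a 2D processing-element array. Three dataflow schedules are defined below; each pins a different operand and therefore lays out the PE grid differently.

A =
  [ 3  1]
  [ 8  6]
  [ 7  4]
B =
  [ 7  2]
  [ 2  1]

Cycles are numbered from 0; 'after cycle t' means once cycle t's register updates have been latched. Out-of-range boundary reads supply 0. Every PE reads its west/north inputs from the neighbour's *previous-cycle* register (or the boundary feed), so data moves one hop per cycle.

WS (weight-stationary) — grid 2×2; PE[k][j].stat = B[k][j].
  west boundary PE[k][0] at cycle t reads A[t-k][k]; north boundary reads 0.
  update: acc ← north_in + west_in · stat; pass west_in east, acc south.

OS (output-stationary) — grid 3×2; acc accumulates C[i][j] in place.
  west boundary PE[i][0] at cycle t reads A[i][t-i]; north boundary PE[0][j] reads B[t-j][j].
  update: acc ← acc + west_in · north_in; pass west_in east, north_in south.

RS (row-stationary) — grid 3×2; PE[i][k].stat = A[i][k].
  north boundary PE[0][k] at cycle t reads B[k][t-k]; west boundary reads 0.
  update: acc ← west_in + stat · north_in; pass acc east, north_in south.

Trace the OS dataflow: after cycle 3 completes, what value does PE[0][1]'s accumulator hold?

PE[0][1].acc = 7

Tracing OS — 3×2 array, target PE[0][1]:
  t=0 PE[0][0]: acc=21 h=3 v=7
  t=0 PE[0][1]: acc=0 h=0 v=0
  t=1 PE[0][0]: acc=23 h=1 v=2
  t=1 PE[0][1]: acc=6 h=3 v=2
  t=2 PE[0][0]: acc=23 h=0 v=0
  t=2 PE[0][1]: acc=7 h=1 v=1
  t=3 PE[0][0]: acc=23 h=0 v=0
  t=3 PE[0][1]: acc=7 h=0 v=0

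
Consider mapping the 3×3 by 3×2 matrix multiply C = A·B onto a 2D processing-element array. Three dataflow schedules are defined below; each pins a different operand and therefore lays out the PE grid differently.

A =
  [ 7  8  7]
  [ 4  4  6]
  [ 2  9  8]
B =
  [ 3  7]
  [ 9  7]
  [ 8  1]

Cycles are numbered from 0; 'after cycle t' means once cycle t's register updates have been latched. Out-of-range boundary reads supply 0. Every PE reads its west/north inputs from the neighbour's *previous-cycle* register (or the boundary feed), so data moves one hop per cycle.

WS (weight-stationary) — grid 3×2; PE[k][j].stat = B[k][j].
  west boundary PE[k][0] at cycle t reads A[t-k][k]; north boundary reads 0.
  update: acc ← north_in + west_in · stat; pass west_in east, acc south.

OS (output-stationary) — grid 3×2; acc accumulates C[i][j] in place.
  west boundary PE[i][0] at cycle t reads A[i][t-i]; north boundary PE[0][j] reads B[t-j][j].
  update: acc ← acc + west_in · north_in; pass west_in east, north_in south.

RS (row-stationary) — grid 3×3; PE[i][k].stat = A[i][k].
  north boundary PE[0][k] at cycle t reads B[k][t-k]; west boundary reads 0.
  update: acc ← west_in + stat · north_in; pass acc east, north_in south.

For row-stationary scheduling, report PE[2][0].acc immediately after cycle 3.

RS on a 3×3 grid — tracing PE[2][0] and its feeders:
  [0] (1,0) acc=0 (h:0 v:0)
  [0] (2,0) acc=0 (h:0 v:0)
  [1] (1,0) acc=12 (h:12 v:3)
  [1] (2,0) acc=0 (h:0 v:0)
  [2] (1,0) acc=28 (h:28 v:7)
  [2] (2,0) acc=6 (h:6 v:3)
  [3] (1,0) acc=0 (h:0 v:0)
  [3] (2,0) acc=14 (h:14 v:7)

PE[2][0].acc = 14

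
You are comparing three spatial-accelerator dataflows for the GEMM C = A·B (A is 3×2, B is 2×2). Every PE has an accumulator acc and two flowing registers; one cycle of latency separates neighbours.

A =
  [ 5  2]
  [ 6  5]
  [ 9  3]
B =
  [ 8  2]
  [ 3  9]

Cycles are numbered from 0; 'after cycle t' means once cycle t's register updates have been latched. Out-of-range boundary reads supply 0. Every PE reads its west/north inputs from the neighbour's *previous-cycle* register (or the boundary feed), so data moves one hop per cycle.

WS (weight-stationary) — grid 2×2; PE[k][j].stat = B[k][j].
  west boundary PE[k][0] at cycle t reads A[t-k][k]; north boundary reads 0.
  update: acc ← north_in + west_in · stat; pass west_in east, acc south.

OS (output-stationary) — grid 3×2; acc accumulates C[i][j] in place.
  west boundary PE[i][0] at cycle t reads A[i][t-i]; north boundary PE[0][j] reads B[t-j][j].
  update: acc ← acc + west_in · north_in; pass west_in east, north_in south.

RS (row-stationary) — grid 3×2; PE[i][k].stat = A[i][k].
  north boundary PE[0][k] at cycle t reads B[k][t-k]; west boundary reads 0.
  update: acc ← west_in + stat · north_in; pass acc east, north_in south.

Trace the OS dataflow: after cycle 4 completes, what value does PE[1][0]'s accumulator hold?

OS 3×2: PE[1][0] cycle-by-cycle (with neighbour feeds):
  after 0 — PE[0][0] acc=40, pass-E 5, pass-S 8
  after 0 — PE[1][0] acc=0, pass-E 0, pass-S 0
  after 1 — PE[0][0] acc=46, pass-E 2, pass-S 3
  after 1 — PE[1][0] acc=48, pass-E 6, pass-S 8
  after 2 — PE[0][0] acc=46, pass-E 0, pass-S 0
  after 2 — PE[1][0] acc=63, pass-E 5, pass-S 3
  after 3 — PE[0][0] acc=46, pass-E 0, pass-S 0
  after 3 — PE[1][0] acc=63, pass-E 0, pass-S 0
  after 4 — PE[0][0] acc=46, pass-E 0, pass-S 0
  after 4 — PE[1][0] acc=63, pass-E 0, pass-S 0

PE[1][0].acc = 63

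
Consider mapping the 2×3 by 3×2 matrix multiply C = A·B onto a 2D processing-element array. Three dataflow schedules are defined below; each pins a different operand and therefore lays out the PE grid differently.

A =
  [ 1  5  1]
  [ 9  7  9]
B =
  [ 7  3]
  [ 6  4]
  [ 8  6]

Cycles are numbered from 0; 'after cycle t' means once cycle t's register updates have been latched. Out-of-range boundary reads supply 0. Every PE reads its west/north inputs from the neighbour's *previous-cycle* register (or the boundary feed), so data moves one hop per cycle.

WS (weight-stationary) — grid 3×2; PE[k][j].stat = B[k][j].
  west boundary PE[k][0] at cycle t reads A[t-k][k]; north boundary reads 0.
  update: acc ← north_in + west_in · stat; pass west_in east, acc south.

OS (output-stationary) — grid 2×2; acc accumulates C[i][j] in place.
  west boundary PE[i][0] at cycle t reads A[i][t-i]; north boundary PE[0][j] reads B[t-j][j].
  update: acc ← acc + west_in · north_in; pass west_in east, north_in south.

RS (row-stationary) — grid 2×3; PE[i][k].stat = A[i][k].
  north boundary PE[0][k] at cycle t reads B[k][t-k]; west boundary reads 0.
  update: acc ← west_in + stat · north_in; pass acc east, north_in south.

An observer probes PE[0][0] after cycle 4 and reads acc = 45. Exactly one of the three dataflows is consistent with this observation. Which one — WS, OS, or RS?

dataflow = OS

WS [3×2] PE[0][0] across cycles:
  0: (0,0).acc=7  regs=<1,7>
  1: (0,0).acc=63  regs=<9,63>
  2: (0,0).acc=0  regs=<0,0>
  3: (0,0).acc=0  regs=<0,0>
  4: (0,0).acc=0  regs=<0,0>
OS [2×2] PE[0][0] across cycles:
  0: (0,0).acc=7  regs=<1,7>
  1: (0,0).acc=37  regs=<5,6>
  2: (0,0).acc=45  regs=<1,8>
  3: (0,0).acc=45  regs=<0,0>
  4: (0,0).acc=45  regs=<0,0>
RS [2×3] PE[0][0] across cycles:
  0: (0,0).acc=7  regs=<7,7>
  1: (0,0).acc=3  regs=<3,3>
  2: (0,0).acc=0  regs=<0,0>
  3: (0,0).acc=0  regs=<0,0>
  4: (0,0).acc=0  regs=<0,0>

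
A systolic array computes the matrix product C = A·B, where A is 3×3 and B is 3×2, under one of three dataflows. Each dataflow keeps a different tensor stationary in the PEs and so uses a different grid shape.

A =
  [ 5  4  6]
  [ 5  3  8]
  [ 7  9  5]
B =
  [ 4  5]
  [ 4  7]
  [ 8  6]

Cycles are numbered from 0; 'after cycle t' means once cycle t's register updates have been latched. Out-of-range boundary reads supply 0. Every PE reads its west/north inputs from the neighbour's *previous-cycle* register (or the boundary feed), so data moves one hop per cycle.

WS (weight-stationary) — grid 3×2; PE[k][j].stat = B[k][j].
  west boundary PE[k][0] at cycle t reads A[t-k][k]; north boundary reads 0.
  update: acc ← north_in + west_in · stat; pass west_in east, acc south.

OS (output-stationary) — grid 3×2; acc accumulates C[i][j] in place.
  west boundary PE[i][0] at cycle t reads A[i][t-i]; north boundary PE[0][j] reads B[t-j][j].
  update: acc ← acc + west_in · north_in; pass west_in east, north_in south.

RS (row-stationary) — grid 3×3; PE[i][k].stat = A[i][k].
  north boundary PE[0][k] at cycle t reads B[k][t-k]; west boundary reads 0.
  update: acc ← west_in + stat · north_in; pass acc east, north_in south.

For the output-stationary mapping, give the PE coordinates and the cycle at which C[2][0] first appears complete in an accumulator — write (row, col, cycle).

OS: C[2][0] accumulates in PE[2][0]:
  0: (2,0).acc=0  regs=<0,0>
  1: (2,0).acc=0  regs=<0,0>
  2: (2,0).acc=28  regs=<7,4>
  3: (2,0).acc=64  regs=<9,4>
  4: (2,0).acc=104  regs=<5,8>

(row, col, cycle) = (2, 0, 4)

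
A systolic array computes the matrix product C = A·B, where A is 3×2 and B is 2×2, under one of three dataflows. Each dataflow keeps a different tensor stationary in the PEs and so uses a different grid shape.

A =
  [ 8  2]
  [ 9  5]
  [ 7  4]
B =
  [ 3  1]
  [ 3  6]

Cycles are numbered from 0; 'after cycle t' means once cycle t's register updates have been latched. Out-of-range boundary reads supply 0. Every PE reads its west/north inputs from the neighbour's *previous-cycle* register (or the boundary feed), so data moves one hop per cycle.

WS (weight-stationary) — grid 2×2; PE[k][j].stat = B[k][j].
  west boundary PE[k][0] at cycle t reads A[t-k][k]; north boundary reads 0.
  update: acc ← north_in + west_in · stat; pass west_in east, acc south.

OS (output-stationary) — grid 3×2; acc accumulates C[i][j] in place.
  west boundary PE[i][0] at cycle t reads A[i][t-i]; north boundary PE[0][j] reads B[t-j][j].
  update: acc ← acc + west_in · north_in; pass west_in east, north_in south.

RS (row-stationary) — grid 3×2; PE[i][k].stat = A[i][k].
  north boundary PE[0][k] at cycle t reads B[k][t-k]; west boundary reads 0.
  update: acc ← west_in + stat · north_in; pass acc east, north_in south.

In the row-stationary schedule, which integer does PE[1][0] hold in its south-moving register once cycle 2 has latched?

register = 1

RS 3×2: PE[1][0] cycle-by-cycle (with neighbour feeds):
  after 0 — PE[0][0] acc=24, pass-E 24, pass-S 3
  after 0 — PE[1][0] acc=0, pass-E 0, pass-S 0
  after 1 — PE[0][0] acc=8, pass-E 8, pass-S 1
  after 1 — PE[1][0] acc=27, pass-E 27, pass-S 3
  after 2 — PE[0][0] acc=0, pass-E 0, pass-S 0
  after 2 — PE[1][0] acc=9, pass-E 9, pass-S 1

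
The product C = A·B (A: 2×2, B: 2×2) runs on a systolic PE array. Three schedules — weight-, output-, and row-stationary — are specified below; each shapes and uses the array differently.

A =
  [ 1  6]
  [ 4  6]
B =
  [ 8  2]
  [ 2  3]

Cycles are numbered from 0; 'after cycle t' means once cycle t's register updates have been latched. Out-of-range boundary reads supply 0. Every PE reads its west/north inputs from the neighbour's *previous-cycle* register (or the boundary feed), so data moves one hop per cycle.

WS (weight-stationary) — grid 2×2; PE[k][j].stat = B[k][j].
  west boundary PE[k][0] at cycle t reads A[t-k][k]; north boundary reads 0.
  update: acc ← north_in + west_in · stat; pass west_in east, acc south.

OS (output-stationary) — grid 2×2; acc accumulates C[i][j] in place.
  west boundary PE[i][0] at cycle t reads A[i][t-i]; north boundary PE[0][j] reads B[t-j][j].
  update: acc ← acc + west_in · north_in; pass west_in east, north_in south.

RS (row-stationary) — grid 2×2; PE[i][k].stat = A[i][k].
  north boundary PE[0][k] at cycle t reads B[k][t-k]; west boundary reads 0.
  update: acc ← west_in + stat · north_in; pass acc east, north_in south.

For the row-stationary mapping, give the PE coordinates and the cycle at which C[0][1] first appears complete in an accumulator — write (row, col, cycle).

(row, col, cycle) = (0, 1, 2)

Under RS, C[0][1] lands at PE[0][1]:
  t=0 PE[0][1]: acc=0 h=0 v=0
  t=1 PE[0][1]: acc=20 h=20 v=2
  t=2 PE[0][1]: acc=20 h=20 v=3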